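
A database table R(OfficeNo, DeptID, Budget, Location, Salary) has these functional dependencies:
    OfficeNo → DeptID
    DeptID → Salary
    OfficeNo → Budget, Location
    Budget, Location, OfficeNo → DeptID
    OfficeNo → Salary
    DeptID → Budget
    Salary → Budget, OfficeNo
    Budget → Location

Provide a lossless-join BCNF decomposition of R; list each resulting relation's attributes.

Candidate keys of the original relation: {DeptID}, {OfficeNo}, {Salary}.
In {Budget, DeptID, Location, OfficeNo, Salary}, {Budget} is not a superkey ({Budget}⁺ restricted to this set is {Budget, Location}), so split on Budget → Location into {Budget, Location} and {Budget, DeptID, OfficeNo, Salary}.
{Budget, Location} is in BCNF.
{Budget, DeptID, OfficeNo, Salary} is in BCNF.

{Budget, DeptID, OfficeNo, Salary}; {Budget, Location}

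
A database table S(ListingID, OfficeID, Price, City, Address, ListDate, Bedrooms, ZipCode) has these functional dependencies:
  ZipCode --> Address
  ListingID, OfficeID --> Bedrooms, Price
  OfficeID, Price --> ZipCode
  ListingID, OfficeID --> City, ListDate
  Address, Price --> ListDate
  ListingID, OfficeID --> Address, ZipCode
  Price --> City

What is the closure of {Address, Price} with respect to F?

{Address, City, ListDate, Price}

Start with {Address, Price}.
Address, Price --> ListDate applies; add {ListDate} → now {Address, ListDate, Price}.
Price --> City applies; add {City} → now {Address, City, ListDate, Price}.
No further FD applies.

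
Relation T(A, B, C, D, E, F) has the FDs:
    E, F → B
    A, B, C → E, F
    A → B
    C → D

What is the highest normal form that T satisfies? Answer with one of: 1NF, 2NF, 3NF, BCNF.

Candidate key: {A, C}. Prime attributes: {A, C}.
For E, F → B we have {E, F}⁺ = {B, E, F}; {E, F} is not a superkey, so BCNF fails.
Because {B} is non-prime and the left side of E, F → B is not a superkey, the relation is not in 3NF.
The proper key subset {A} of {A, C} determines non-prime {B}, so the relation is not even in 2NF.

1NF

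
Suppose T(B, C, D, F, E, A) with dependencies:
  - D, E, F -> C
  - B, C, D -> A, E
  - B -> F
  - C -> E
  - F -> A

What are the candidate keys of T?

{B, D} never appear on the right of any FD, so every key must include all of them.
Closure of {B, C, D} is {A, B, C, D, E, F}, the whole schema; {B, C, D} is a candidate key.
Closure of {B, D, E} is {A, B, C, D, E, F}, the whole schema; {B, D, E} is a candidate key.
Any other superkey properly contains one of these, so there are no further candidate keys.

{B, C, D}, {B, D, E}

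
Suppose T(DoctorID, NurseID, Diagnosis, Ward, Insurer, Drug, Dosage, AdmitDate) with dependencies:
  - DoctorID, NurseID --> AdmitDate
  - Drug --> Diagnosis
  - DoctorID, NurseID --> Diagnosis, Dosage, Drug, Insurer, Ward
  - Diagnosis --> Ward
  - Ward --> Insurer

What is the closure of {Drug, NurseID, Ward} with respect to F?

{Diagnosis, Drug, Insurer, NurseID, Ward}

Start with {Drug, NurseID, Ward}.
Drug --> Diagnosis applies; add {Diagnosis} → now {Diagnosis, Drug, NurseID, Ward}.
Ward --> Insurer applies; add {Insurer} → now {Diagnosis, Drug, Insurer, NurseID, Ward}.
No further FD applies.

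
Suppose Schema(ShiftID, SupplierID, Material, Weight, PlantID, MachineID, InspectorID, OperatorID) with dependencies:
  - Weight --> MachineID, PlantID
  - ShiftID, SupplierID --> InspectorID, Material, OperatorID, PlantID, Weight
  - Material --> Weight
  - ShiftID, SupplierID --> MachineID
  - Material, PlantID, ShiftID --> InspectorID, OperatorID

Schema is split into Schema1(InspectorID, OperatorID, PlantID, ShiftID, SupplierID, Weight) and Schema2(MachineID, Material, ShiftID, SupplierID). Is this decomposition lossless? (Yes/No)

Yes

Schema1 ∩ Schema2 = {ShiftID, SupplierID}; its closure under F is {InspectorID, MachineID, Material, OperatorID, PlantID, ShiftID, SupplierID, Weight}.
Schema1 is contained in that closure, so Schema1 ∩ Schema2 --> Schema1 holds and the join is lossless.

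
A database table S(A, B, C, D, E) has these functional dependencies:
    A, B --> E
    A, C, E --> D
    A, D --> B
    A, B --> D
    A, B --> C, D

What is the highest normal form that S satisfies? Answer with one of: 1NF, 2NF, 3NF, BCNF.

Candidate keys: {A, B}, {A, C, E}, {A, D}. Prime attributes: {A, B, C, D, E}.
Each dependency's left side is a superkey — BCNF holds.

BCNF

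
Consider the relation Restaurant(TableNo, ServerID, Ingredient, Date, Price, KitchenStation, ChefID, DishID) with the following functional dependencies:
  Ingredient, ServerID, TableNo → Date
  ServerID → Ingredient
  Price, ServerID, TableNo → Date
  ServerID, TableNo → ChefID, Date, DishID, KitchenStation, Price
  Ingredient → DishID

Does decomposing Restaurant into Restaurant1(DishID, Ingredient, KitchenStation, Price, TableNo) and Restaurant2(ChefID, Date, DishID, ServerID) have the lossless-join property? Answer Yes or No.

Common attributes: {DishID}; their closure is {DishID}.
The closure covers neither Restaurant1 nor Restaurant2 entirely; the join is not lossless.

No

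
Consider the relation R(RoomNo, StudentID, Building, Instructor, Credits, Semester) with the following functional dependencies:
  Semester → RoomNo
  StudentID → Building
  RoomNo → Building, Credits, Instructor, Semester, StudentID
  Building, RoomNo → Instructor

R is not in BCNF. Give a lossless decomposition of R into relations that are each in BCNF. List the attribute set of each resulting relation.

Candidate keys of the original relation: {RoomNo}, {Semester}.
In {Building, Credits, Instructor, RoomNo, Semester, StudentID}, {StudentID} is not a superkey ({StudentID}⁺ restricted to this set is {Building, StudentID}), so split on StudentID → Building into {Building, StudentID} and {Credits, Instructor, RoomNo, Semester, StudentID}.
{Building, StudentID} is in BCNF.
{Credits, Instructor, RoomNo, Semester, StudentID} is in BCNF.

{Building, StudentID}; {Credits, Instructor, RoomNo, Semester, StudentID}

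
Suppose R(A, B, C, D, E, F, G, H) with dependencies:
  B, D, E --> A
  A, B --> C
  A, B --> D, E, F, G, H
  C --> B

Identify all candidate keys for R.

{A, B}⁺ = {A, B, C, D, E, F, G, H}, which is every attribute, so {A, B} is a candidate key.
{A, C}⁺ = {A, B, C, D, E, F, G, H}, which is every attribute, so {A, C} is a candidate key.
{B, D, E}⁺ = {A, B, C, D, E, F, G, H}, which is every attribute, so {B, D, E} is a candidate key.
{C, D, E}⁺ = {A, B, C, D, E, F, G, H}, which is every attribute, so {C, D, E} is a candidate key.
These are minimal and exhaustive — every other superkey contains one of them.

{A, B}, {A, C}, {B, D, E}, {C, D, E}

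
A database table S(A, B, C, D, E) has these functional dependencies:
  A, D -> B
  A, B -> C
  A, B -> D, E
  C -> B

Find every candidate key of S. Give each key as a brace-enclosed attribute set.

{A, B}, {A, C}, {A, D}

No FD produces {A}, so it must be in every candidate key.
{A, B}⁺ = {A, B, C, D, E}, which is every attribute, so {A, B} is a candidate key.
{A, C}⁺ = {A, B, C, D, E}, which is every attribute, so {A, C} is a candidate key.
{A, D}⁺ = {A, B, C, D, E}, which is every attribute, so {A, D} is a candidate key.
No proper subset of any of these is a key, and no other minimal superkey exists.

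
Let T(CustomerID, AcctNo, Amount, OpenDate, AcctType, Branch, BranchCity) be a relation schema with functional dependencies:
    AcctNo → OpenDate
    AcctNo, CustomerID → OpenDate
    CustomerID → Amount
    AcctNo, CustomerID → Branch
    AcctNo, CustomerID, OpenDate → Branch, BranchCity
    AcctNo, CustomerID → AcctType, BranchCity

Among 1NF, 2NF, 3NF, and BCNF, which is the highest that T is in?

1NF

Candidate key: {AcctNo, CustomerID}. Prime attributes: {AcctNo, CustomerID}.
AcctNo → OpenDate: {AcctNo}⁺ = {AcctNo, OpenDate}, which is not all of the attributes, so the left side is not a superkey — BCNF is violated.
AcctNo → OpenDate has non-prime {OpenDate} on the right and a non-superkey on the left, so 3NF fails.
The proper key subset {AcctNo} of {AcctNo, CustomerID} determines non-prime {OpenDate}, so the relation is not even in 2NF.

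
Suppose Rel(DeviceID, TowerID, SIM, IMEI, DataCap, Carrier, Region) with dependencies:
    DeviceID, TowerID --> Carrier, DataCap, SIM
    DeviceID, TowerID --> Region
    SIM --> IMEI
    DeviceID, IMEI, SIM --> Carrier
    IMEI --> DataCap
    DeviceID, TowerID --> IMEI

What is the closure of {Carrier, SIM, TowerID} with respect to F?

Start with {Carrier, SIM, TowerID}.
SIM --> IMEI applies; add {IMEI} → now {Carrier, IMEI, SIM, TowerID}.
IMEI --> DataCap applies; add {DataCap} → now {Carrier, DataCap, IMEI, SIM, TowerID}.
No further FD applies.

{Carrier, DataCap, IMEI, SIM, TowerID}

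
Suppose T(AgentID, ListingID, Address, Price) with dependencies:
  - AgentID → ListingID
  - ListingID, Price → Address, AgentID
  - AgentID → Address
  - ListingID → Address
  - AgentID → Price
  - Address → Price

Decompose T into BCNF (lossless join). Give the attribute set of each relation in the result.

{Address, AgentID, ListingID}; {Address, Price}

Candidate keys of the original relation: {AgentID}, {ListingID}.
{Address, AgentID, ListingID, Price}: {Address} determines {Address, Price} here but is not a superkey — split on Address → Price, giving {Address, Price} and {Address, AgentID, ListingID}.
{Address, Price} is in BCNF.
{Address, AgentID, ListingID} is in BCNF.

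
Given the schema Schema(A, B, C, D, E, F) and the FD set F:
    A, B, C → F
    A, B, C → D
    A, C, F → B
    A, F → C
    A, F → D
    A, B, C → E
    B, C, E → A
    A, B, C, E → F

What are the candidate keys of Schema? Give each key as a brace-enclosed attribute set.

{A, F}⁺ = {A, B, C, D, E, F}, which is every attribute, so {A, F} is a candidate key.
{A, B, C}⁺ = {A, B, C, D, E, F}, which is every attribute, so {A, B, C} is a candidate key.
{B, C, E}⁺ = {A, B, C, D, E, F}, which is every attribute, so {B, C, E} is a candidate key.
These are minimal and exhaustive — every other superkey contains one of them.

{A, B, C}, {A, F}, {B, C, E}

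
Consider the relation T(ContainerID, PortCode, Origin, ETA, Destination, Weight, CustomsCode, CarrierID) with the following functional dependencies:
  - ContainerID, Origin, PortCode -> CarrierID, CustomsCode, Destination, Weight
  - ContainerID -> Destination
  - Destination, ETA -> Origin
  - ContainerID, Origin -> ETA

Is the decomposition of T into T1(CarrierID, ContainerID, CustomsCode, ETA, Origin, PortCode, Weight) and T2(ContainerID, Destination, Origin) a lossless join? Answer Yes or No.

Yes

T1 ∩ T2 = {ContainerID, Origin}; its closure under F is {ContainerID, Destination, ETA, Origin}.
T2 is contained in that closure, so T1 ∩ T2 -> T2 holds and the join is lossless.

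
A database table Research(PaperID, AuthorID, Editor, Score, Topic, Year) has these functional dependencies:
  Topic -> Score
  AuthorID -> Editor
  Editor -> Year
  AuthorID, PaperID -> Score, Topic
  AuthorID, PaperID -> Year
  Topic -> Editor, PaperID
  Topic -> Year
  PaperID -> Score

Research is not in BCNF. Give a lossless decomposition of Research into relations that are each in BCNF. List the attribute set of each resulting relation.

Candidate keys of the original relation: {AuthorID, PaperID}, {AuthorID, Topic}.
Within {AuthorID, Editor, PaperID, Score, Topic, Year}: {Topic}⁺ ∩ {AuthorID, Editor, PaperID, Score, Topic, Year} = {Editor, PaperID, Score, Topic, Year}, not the whole set, so Topic -> Editor, PaperID, Score, Year violates BCNF; decompose into {Editor, PaperID, Score, Topic, Year} and {AuthorID, Topic}.
Within {Editor, PaperID, Score, Topic, Year}: {Editor}⁺ ∩ {Editor, PaperID, Score, Topic, Year} = {Editor, Year}, not the whole set, so Editor -> Year violates BCNF; decompose into {Editor, Year} and {Editor, PaperID, Score, Topic}.
{Editor, Year}: every determinant is a superkey — BCNF.
Within {Editor, PaperID, Score, Topic}: {PaperID}⁺ ∩ {Editor, PaperID, Score, Topic} = {PaperID, Score}, not the whole set, so PaperID -> Score violates BCNF; decompose into {PaperID, Score} and {Editor, PaperID, Topic}.
{PaperID, Score}: every determinant is a superkey — BCNF.
{Editor, PaperID, Topic}: every determinant is a superkey — BCNF.
{AuthorID, Topic}: every determinant is a superkey — BCNF.

{AuthorID, Topic}; {Editor, PaperID, Topic}; {Editor, Year}; {PaperID, Score}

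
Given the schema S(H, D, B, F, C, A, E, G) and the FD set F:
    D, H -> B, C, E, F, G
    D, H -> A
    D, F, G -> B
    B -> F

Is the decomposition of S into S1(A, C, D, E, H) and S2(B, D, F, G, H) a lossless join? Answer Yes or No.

Common attributes: {D, H}; their closure is {A, B, C, D, E, F, G, H}.
This includes all of S1, so the common attributes are a superkey of S1 — the join is lossless.

Yes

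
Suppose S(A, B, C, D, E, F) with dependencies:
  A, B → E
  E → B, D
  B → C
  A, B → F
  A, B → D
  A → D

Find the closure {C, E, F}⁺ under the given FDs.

Start with {C, E, F}.
E → B, D applies; add {B, D} → now {B, C, D, E, F}.
No further FD applies.

{B, C, D, E, F}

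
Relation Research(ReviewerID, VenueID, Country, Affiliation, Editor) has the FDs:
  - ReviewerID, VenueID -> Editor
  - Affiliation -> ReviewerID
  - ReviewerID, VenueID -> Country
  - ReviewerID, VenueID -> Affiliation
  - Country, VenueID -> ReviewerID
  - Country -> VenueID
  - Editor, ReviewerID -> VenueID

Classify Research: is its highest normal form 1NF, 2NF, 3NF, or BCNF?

3NF

Candidate keys: {Affiliation, Editor}, {Affiliation, VenueID}, {Country}, {Editor, ReviewerID}, {ReviewerID, VenueID}. Prime attributes: {Affiliation, Country, Editor, ReviewerID, VenueID}.
Affiliation -> ReviewerID breaks BCNF: {Affiliation}⁺ = {Affiliation, ReviewerID}, so {Affiliation} is not a superkey.
But every attribute on its right side ({ReviewerID}) is prime, and the same holds for every other non-superkey FD, so 3NF still holds.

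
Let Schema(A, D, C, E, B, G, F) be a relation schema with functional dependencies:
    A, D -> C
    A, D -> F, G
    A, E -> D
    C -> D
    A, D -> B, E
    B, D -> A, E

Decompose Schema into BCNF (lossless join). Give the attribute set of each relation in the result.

{A, B, C, E, F, G}; {C, D}

Candidate keys of the original relation: {A, C}, {A, D}, {A, E}, {B, C}, {B, D}.
Within {A, B, C, D, E, F, G}: {C}⁺ ∩ {A, B, C, D, E, F, G} = {C, D}, not the whole set, so C -> D violates BCNF; decompose into {C, D} and {A, B, C, E, F, G}.
{C, D} has no BCNF violation.
{A, B, C, E, F, G} has no BCNF violation.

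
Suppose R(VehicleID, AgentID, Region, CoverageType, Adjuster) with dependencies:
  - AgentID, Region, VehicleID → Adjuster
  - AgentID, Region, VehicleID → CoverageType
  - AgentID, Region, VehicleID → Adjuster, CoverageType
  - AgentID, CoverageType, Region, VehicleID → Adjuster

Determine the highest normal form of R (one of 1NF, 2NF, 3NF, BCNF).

Candidate key: {AgentID, Region, VehicleID}. Prime attributes: {AgentID, Region, VehicleID}.
Every FD has a superkey on the left, so the relation is in BCNF.

BCNF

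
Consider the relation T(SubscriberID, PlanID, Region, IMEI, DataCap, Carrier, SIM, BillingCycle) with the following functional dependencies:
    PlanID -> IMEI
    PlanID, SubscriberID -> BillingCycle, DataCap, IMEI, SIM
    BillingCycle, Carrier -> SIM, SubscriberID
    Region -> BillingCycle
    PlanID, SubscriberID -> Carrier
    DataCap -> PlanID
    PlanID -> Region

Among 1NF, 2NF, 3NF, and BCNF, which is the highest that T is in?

Candidate keys: {Carrier, DataCap}, {Carrier, PlanID}, {DataCap, SubscriberID}, {PlanID, SubscriberID}. Prime attributes: {Carrier, DataCap, PlanID, SubscriberID}.
PlanID -> IMEI breaks BCNF: {PlanID}⁺ = {BillingCycle, IMEI, PlanID, Region}, so {PlanID} is not a superkey.
Because {IMEI} is non-prime and the left side of PlanID -> IMEI is not a superkey, the relation is not in 3NF.
The proper key subset {DataCap} of {Carrier, DataCap} determines non-prime {BillingCycle, IMEI, Region}, so the relation is not even in 2NF.

1NF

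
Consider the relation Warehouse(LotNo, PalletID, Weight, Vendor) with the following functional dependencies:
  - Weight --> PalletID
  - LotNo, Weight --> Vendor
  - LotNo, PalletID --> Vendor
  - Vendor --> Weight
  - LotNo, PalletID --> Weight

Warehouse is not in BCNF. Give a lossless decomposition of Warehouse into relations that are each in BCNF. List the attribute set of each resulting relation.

{LotNo, Vendor}; {PalletID, Weight}; {Vendor, Weight}

Candidate keys of the original relation: {LotNo, PalletID}, {LotNo, Vendor}, {LotNo, Weight}.
Within {LotNo, PalletID, Vendor, Weight}: {Weight}⁺ ∩ {LotNo, PalletID, Vendor, Weight} = {PalletID, Weight}, not the whole set, so Weight --> PalletID violates BCNF; decompose into {PalletID, Weight} and {LotNo, Vendor, Weight}.
{PalletID, Weight}: every determinant is a superkey — BCNF.
Within {LotNo, Vendor, Weight}: {Vendor}⁺ ∩ {LotNo, Vendor, Weight} = {Vendor, Weight}, not the whole set, so Vendor --> Weight violates BCNF; decompose into {Vendor, Weight} and {LotNo, Vendor}.
{Vendor, Weight}: every determinant is a superkey — BCNF.
{LotNo, Vendor}: every determinant is a superkey — BCNF.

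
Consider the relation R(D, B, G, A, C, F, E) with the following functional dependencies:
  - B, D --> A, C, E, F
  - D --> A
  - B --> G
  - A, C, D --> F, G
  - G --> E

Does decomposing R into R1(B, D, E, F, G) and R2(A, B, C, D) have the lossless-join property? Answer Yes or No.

Yes

R1 ∩ R2 = {B, D}; its closure under F is {A, B, C, D, E, F, G}.
This includes all of R1, so the common attributes are a superkey of R1 — the join is lossless.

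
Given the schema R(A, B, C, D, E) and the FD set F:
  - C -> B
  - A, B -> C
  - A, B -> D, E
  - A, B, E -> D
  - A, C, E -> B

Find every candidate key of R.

{A, B}, {A, C}

{A} never appears on the right of any FD, so every key must include it.
{A, B} is a candidate key since {A, B}⁺ = {A, B, C, D, E} covers every attribute.
{A, C} is a candidate key since {A, C}⁺ = {A, B, C, D, E} covers every attribute.
No proper subset of any of these is a key, and no other minimal superkey exists.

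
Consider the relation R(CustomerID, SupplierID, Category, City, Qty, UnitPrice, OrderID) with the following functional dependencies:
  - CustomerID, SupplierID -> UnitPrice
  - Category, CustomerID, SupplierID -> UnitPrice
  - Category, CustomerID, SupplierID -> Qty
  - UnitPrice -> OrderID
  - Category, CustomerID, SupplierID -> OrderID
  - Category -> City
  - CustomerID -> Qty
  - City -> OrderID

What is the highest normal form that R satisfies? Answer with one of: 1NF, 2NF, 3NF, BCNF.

Candidate key: {Category, CustomerID, SupplierID}. Prime attributes: {Category, CustomerID, SupplierID}.
CustomerID, SupplierID -> UnitPrice breaks BCNF: {CustomerID, SupplierID}⁺ = {CustomerID, OrderID, Qty, SupplierID, UnitPrice}, so {CustomerID, SupplierID} is not a superkey.
Because {UnitPrice} is non-prime and the left side of CustomerID, SupplierID -> UnitPrice is not a superkey, the relation is not in 3NF.
The proper key subset {Category} of {Category, CustomerID, SupplierID} determines non-prime {City, OrderID}, so the relation is not even in 2NF.

1NF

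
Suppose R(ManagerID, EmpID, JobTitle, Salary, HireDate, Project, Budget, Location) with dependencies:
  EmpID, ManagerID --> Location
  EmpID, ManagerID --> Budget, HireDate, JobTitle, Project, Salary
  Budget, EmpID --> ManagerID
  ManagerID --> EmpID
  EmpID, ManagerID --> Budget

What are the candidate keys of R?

{ManagerID}⁺ = {Budget, EmpID, HireDate, JobTitle, Location, ManagerID, Project, Salary} — all of the relation — so {ManagerID} is a candidate key.
{Budget, EmpID}⁺ = {Budget, EmpID, HireDate, JobTitle, Location, ManagerID, Project, Salary} — all of the relation — so {Budget, EmpID} is a candidate key.
No proper subset of any of these is a key, and no other minimal superkey exists.

{Budget, EmpID}, {ManagerID}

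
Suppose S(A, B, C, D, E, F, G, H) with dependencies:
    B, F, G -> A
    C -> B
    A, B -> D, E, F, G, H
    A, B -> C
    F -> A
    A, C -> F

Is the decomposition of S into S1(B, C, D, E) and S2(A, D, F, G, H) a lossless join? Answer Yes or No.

No

The shared attributes are {D} and {D}⁺ = {D}.
Neither S1 nor S2 is contained in that closure, so the decomposition is lossy.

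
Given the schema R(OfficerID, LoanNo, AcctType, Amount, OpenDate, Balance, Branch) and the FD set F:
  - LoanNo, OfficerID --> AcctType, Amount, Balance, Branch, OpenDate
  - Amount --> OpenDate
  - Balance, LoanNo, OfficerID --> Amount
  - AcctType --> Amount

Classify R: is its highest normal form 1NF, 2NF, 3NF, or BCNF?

2NF

Candidate key: {LoanNo, OfficerID}. Prime attributes: {LoanNo, OfficerID}.
Amount --> OpenDate: {Amount}⁺ = {Amount, OpenDate}, which is not all of the attributes, so the left side is not a superkey — BCNF is violated.
Because {OpenDate} is non-prime and the left side of Amount --> OpenDate is not a superkey, the relation is not in 3NF.
Checking every proper subset of each key, none determines a non-prime attribute — 2NF is satisfied.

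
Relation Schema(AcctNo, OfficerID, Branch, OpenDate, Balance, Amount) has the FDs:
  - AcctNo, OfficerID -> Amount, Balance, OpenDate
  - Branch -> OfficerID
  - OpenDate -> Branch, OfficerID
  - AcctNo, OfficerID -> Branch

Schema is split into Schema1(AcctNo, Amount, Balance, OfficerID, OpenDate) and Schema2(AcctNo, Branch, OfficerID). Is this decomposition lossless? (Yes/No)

Common attributes: {AcctNo, OfficerID}; their closure is {AcctNo, Amount, Balance, Branch, OfficerID, OpenDate}.
Schema1 is contained in that closure, so Schema1 ∩ Schema2 -> Schema1 holds and the join is lossless.

Yes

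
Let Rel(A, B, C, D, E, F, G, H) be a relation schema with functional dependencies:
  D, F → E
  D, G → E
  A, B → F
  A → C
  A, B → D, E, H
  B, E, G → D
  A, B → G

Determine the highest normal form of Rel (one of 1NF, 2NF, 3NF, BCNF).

1NF

Candidate key: {A, B}. Prime attributes: {A, B}.
For D, F → E we have {D, F}⁺ = {D, E, F}; {D, F} is not a superkey, so BCNF fails.
Because {E} is non-prime and the left side of D, F → E is not a superkey, the relation is not in 3NF.
{A} is a proper subset of the key {A, B}, and {A}⁺ contains the non-prime attribute {C} — a partial dependency, so 2NF is violated.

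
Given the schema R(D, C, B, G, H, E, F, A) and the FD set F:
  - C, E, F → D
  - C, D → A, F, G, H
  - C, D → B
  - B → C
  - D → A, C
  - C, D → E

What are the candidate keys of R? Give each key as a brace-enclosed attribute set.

{B, E, F}, {C, E, F}, {D}

{D}⁺ = {A, B, C, D, E, F, G, H} — all of the relation — so {D} is a candidate key.
{B, E, F}⁺ = {A, B, C, D, E, F, G, H} — all of the relation — so {B, E, F} is a candidate key.
{C, E, F}⁺ = {A, B, C, D, E, F, G, H} — all of the relation — so {C, E, F} is a candidate key.
No proper subset of any of these is a key, and no other minimal superkey exists.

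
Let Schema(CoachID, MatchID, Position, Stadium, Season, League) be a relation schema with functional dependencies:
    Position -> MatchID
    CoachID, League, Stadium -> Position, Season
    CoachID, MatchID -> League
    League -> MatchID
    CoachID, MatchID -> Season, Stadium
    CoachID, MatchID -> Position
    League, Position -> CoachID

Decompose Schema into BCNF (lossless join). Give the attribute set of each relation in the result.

{CoachID, League, Position, Season, Stadium}; {MatchID, Position}

Candidate keys of the original relation: {CoachID, League}, {CoachID, MatchID}, {CoachID, Position}, {League, Position}.
{CoachID, League, MatchID, Position, Season, Stadium}: {Position} determines {MatchID, Position} here but is not a superkey — split on Position -> MatchID, giving {MatchID, Position} and {CoachID, League, Position, Season, Stadium}.
{MatchID, Position} has no BCNF violation.
{CoachID, League, Position, Season, Stadium} has no BCNF violation.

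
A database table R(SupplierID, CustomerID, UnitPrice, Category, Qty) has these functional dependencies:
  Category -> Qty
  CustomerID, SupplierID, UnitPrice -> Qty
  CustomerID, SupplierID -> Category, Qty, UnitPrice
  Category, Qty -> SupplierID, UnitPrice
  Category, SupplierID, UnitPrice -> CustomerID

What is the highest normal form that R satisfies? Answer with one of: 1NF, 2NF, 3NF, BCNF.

BCNF

Candidate keys: {Category}, {CustomerID, SupplierID}. Prime attributes: {Category, CustomerID, SupplierID}.
The left-hand side of every FD is a superkey, so BCNF is satisfied.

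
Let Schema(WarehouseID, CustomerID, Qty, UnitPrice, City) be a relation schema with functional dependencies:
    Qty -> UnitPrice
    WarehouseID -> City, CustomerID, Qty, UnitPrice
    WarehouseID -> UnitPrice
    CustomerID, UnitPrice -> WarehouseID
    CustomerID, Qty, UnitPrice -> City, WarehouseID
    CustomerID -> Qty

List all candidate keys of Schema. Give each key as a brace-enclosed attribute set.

{CustomerID} is a candidate key since {CustomerID}⁺ = {City, CustomerID, Qty, UnitPrice, WarehouseID} covers every attribute.
{WarehouseID} is a candidate key since {WarehouseID}⁺ = {City, CustomerID, Qty, UnitPrice, WarehouseID} covers every attribute.
Any other superkey properly contains one of these, so there are no further candidate keys.

{CustomerID}, {WarehouseID}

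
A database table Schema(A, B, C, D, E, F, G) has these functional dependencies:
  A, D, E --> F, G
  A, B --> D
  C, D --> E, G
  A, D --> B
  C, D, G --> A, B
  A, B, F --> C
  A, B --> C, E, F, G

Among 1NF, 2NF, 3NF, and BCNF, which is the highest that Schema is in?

Candidate keys: {A, B}, {A, D}, {C, D}. Prime attributes: {A, B, C, D}.
Each dependency's left side is a superkey — BCNF holds.

BCNF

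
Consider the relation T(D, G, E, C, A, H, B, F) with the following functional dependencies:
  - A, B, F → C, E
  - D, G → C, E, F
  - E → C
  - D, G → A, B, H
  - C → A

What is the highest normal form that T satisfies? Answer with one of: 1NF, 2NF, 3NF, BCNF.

2NF

Candidate key: {D, G}. Prime attributes: {D, G}.
A, B, F → C, E: {A, B, F}⁺ = {A, B, C, E, F}, which is not all of the attributes, so the left side is not a superkey — BCNF is violated.
A, B, F → C, E has non-prime {C, E} on the right and a non-superkey on the left, so 3NF fails.
Checking every proper subset of each key, none determines a non-prime attribute — 2NF is satisfied.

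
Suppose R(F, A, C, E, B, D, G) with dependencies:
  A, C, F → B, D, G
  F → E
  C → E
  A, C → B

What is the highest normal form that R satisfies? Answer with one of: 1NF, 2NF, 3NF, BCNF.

Candidate key: {A, C, F}. Prime attributes: {A, C, F}.
For F → E we have {F}⁺ = {E, F}; {F} is not a superkey, so BCNF fails.
F → E has non-prime {E} on the right and a non-superkey on the left, so 3NF fails.
Since {C} ⊂ {A, C, F} and {C}⁺ ⊇ {E} with {E} non-prime, there is a partial dependency; 2NF fails.

1NF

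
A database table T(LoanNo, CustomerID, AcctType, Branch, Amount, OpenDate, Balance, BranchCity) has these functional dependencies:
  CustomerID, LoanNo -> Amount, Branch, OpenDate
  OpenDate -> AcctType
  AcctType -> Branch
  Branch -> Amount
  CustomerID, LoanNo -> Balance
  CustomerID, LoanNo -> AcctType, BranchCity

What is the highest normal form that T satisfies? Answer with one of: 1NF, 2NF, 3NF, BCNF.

Candidate key: {CustomerID, LoanNo}. Prime attributes: {CustomerID, LoanNo}.
For OpenDate -> AcctType we have {OpenDate}⁺ = {AcctType, Amount, Branch, OpenDate}; {OpenDate} is not a superkey, so BCNF fails.
OpenDate -> AcctType has non-prime {AcctType} on the right and a non-superkey on the left, so 3NF fails.
No proper subset of a key has a non-prime attribute in its closure, so there is no partial dependency; 2NF holds.

2NF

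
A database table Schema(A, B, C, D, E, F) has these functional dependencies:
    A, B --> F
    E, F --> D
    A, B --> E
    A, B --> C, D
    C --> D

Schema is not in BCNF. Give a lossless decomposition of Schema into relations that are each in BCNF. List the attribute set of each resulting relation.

Candidate key of the original relation: {A, B}.
In {A, B, C, D, E, F}, {E, F} is not a superkey ({E, F}⁺ restricted to this set is {D, E, F}), so split on E, F --> D into {D, E, F} and {A, B, C, E, F}.
{D, E, F} is in BCNF.
{A, B, C, E, F} is in BCNF.

{A, B, C, E, F}; {D, E, F}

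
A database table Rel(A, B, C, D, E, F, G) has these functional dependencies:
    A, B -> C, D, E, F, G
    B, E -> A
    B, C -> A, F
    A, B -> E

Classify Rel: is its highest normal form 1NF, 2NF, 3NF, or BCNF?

Candidate keys: {A, B}, {B, C}, {B, E}. Prime attributes: {A, B, C, E}.
Each dependency's left side is a superkey — BCNF holds.

BCNF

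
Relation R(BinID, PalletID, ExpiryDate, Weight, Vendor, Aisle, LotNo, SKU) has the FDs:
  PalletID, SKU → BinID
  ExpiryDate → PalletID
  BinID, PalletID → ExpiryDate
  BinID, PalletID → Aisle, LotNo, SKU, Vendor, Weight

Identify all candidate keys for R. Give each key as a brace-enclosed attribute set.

{BinID, ExpiryDate}⁺ = {Aisle, BinID, ExpiryDate, LotNo, PalletID, SKU, Vendor, Weight} — all of the relation — so {BinID, ExpiryDate} is a candidate key.
{BinID, PalletID}⁺ = {Aisle, BinID, ExpiryDate, LotNo, PalletID, SKU, Vendor, Weight} — all of the relation — so {BinID, PalletID} is a candidate key.
{ExpiryDate, SKU}⁺ = {Aisle, BinID, ExpiryDate, LotNo, PalletID, SKU, Vendor, Weight} — all of the relation — so {ExpiryDate, SKU} is a candidate key.
{PalletID, SKU}⁺ = {Aisle, BinID, ExpiryDate, LotNo, PalletID, SKU, Vendor, Weight} — all of the relation — so {PalletID, SKU} is a candidate key.
These are minimal and exhaustive — every other superkey contains one of them.

{BinID, ExpiryDate}, {BinID, PalletID}, {ExpiryDate, SKU}, {PalletID, SKU}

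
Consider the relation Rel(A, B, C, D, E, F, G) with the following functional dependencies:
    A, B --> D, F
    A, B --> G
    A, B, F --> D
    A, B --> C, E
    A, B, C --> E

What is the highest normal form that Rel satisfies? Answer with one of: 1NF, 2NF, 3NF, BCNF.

BCNF

Candidate key: {A, B}. Prime attributes: {A, B}.
The left-hand side of every FD is a superkey, so BCNF is satisfied.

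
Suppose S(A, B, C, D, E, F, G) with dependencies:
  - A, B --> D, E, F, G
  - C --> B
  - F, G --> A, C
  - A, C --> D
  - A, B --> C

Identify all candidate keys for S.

{A, B}, {A, C}, {F, G}

{A, B} is a candidate key since {A, B}⁺ = {A, B, C, D, E, F, G} covers every attribute.
{A, C} is a candidate key since {A, C}⁺ = {A, B, C, D, E, F, G} covers every attribute.
{F, G} is a candidate key since {F, G}⁺ = {A, B, C, D, E, F, G} covers every attribute.
These are minimal and exhaustive — every other superkey contains one of them.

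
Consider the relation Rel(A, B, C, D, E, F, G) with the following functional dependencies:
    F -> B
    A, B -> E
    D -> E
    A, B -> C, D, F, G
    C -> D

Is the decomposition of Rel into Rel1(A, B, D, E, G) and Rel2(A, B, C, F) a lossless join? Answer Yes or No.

Common attributes: {A, B}; their closure is {A, B, C, D, E, F, G}.
This includes all of Rel1, so the common attributes are a superkey of Rel1 — the join is lossless.

Yes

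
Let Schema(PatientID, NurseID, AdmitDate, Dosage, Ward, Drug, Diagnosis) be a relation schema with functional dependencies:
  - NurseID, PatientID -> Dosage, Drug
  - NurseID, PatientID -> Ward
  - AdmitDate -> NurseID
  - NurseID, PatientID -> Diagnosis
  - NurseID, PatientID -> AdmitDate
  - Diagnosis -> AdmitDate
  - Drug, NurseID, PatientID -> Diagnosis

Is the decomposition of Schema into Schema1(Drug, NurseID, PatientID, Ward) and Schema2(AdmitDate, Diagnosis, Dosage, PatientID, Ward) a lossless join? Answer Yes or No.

No

Schema1 ∩ Schema2 = {PatientID, Ward}; its closure under F is {PatientID, Ward}.
The closure covers neither Schema1 nor Schema2 entirely; the join is not lossless.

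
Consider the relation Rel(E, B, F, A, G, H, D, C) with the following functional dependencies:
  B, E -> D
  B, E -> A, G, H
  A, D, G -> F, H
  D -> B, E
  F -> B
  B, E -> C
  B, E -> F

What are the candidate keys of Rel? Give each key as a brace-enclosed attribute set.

Closure of {D} is {A, B, C, D, E, F, G, H}, the whole schema; {D} is a candidate key.
Closure of {B, E} is {A, B, C, D, E, F, G, H}, the whole schema; {B, E} is a candidate key.
Closure of {E, F} is {A, B, C, D, E, F, G, H}, the whole schema; {E, F} is a candidate key.
No proper subset of any of these is a key, and no other minimal superkey exists.

{B, E}, {D}, {E, F}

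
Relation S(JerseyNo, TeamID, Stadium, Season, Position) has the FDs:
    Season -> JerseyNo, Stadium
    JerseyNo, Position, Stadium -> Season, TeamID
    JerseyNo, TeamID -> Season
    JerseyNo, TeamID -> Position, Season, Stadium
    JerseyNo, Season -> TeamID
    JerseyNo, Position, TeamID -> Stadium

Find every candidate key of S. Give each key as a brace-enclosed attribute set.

{JerseyNo, Position, Stadium}, {JerseyNo, TeamID}, {Season}

{Season}⁺ = {JerseyNo, Position, Season, Stadium, TeamID} — all of the relation — so {Season} is a candidate key.
{JerseyNo, TeamID}⁺ = {JerseyNo, Position, Season, Stadium, TeamID} — all of the relation — so {JerseyNo, TeamID} is a candidate key.
{JerseyNo, Position, Stadium}⁺ = {JerseyNo, Position, Season, Stadium, TeamID} — all of the relation — so {JerseyNo, Position, Stadium} is a candidate key.
Any other superkey properly contains one of these, so there are no further candidate keys.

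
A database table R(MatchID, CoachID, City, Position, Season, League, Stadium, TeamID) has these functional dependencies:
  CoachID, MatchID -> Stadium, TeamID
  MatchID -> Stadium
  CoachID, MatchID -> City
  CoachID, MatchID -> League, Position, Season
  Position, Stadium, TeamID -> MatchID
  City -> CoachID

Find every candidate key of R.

{City, MatchID}⁺ = {City, CoachID, League, MatchID, Position, Season, Stadium, TeamID}, which is every attribute, so {City, MatchID} is a candidate key.
{CoachID, MatchID}⁺ = {City, CoachID, League, MatchID, Position, Season, Stadium, TeamID}, which is every attribute, so {CoachID, MatchID} is a candidate key.
{City, Position, Stadium, TeamID}⁺ = {City, CoachID, League, MatchID, Position, Season, Stadium, TeamID}, which is every attribute, so {City, Position, Stadium, TeamID} is a candidate key.
{CoachID, Position, Stadium, TeamID}⁺ = {City, CoachID, League, MatchID, Position, Season, Stadium, TeamID}, which is every attribute, so {CoachID, Position, Stadium, TeamID} is a candidate key.
These are minimal and exhaustive — every other superkey contains one of them.

{City, MatchID}, {City, Position, Stadium, TeamID}, {CoachID, MatchID}, {CoachID, Position, Stadium, TeamID}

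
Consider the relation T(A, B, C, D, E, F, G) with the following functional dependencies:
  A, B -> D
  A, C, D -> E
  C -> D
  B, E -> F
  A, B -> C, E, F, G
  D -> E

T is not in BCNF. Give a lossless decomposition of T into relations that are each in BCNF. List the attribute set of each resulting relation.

Candidate key of the original relation: {A, B}.
In {A, B, C, D, E, F, G}, {A, C, D} is not a superkey ({A, C, D}⁺ restricted to this set is {A, C, D, E}), so split on A, C, D -> E into {A, C, D, E} and {A, B, C, D, F, G}.
In {A, C, D, E}, {C} is not a superkey ({C}⁺ restricted to this set is {C, D, E}), so split on C -> D, E into {C, D, E} and {A, C}.
In {C, D, E}, {D} is not a superkey ({D}⁺ restricted to this set is {D, E}), so split on D -> E into {D, E} and {C, D}.
{D, E} has no BCNF violation.
{C, D} has no BCNF violation.
{A, C} has no BCNF violation.
In {A, B, C, D, F, G}, {C} is not a superkey ({C}⁺ restricted to this set is {C, D}), so split on C -> D into {C, D} and {A, B, C, F, G}.
{C, D} has no BCNF violation.
In {A, B, C, F, G}, {B, C} is not a superkey ({B, C}⁺ restricted to this set is {B, C, F}), so split on B, C -> F into {B, C, F} and {A, B, C, G}.
{B, C, F} has no BCNF violation.
{A, B, C, G} has no BCNF violation.

{A, B, C, G}; {B, C, F}; {C, D}; {D, E}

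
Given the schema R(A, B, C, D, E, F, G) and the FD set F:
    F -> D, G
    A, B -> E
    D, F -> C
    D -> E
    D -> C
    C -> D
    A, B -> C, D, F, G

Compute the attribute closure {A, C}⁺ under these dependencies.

{A, C, D, E}

Start with {A, C}.
C -> D applies; add {D} → now {A, C, D}.
D -> E applies; add {E} → now {A, C, D, E}.
No further FD applies.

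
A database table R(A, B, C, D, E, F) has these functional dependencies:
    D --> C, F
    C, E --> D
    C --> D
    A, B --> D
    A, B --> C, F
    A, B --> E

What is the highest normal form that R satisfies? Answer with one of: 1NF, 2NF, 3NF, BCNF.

2NF

Candidate key: {A, B}. Prime attributes: {A, B}.
D --> C, F breaks BCNF: {D}⁺ = {C, D, F}, so {D} is not a superkey.
Because {C, F} are non-prime and the left side of D --> C, F is not a superkey, the relation is not in 3NF.
No non-prime attribute depends on a proper subset of any candidate key, so 2NF holds.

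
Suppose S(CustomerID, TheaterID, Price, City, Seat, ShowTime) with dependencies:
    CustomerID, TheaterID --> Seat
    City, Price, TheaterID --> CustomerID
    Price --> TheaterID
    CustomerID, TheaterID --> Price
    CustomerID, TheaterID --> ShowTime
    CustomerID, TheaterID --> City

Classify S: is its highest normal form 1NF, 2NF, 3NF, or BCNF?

3NF

Candidate keys: {City, Price}, {CustomerID, Price}, {CustomerID, TheaterID}. Prime attributes: {City, CustomerID, Price, TheaterID}.
For Price --> TheaterID we have {Price}⁺ = {Price, TheaterID}; {Price} is not a superkey, so BCNF fails.
Since {TheaterID} ⊆ prime attributes and every other non-superkey FD also has a prime right side, the schema is in 3NF.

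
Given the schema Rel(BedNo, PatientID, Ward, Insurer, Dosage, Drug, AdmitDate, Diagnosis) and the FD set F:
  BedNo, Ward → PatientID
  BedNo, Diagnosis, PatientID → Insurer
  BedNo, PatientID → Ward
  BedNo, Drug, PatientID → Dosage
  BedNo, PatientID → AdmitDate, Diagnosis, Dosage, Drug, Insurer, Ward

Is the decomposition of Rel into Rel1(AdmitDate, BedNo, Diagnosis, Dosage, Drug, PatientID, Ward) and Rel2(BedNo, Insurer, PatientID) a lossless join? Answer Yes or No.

Common attributes: {BedNo, PatientID}; their closure is {AdmitDate, BedNo, Diagnosis, Dosage, Drug, Insurer, PatientID, Ward}.
Since Rel1 ⊆ {AdmitDate, BedNo, Diagnosis, Dosage, Drug, Insurer, PatientID, Ward}, the intersection is a superkey of Rel1; the decomposition is lossless.

Yes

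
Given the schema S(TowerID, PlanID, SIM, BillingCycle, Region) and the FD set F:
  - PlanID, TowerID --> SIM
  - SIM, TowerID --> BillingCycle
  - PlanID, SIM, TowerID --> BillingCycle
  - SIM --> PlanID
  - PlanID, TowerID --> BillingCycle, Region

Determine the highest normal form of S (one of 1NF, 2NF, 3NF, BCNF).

3NF

Candidate keys: {PlanID, TowerID}, {SIM, TowerID}. Prime attributes: {PlanID, SIM, TowerID}.
SIM --> PlanID: {SIM}⁺ = {PlanID, SIM}, which is not all of the attributes, so the left side is not a superkey — BCNF is violated.
Its right-hand attributes {PlanID} are all prime, as are those of every other non-superkey FD — the relation is in 3NF.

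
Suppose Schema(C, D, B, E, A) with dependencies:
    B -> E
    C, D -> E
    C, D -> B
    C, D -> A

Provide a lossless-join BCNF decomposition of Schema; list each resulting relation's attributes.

{A, B, C, D}; {B, E}

Candidate key of the original relation: {C, D}.
In {A, B, C, D, E}, {B} is not a superkey ({B}⁺ restricted to this set is {B, E}), so split on B -> E into {B, E} and {A, B, C, D}.
{B, E}: every determinant is a superkey — BCNF.
{A, B, C, D}: every determinant is a superkey — BCNF.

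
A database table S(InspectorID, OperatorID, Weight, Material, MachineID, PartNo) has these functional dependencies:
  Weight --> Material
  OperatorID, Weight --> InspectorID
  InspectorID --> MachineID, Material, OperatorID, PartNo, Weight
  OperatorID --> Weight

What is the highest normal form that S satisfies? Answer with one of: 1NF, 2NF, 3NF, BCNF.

Candidate keys: {InspectorID}, {OperatorID}. Prime attributes: {InspectorID, OperatorID}.
Weight --> Material breaks BCNF: {Weight}⁺ = {Material, Weight}, so {Weight} is not a superkey.
Because {Material} is non-prime and the left side of Weight --> Material is not a superkey, the relation is not in 3NF.
With only single-attribute keys there can be no partial dependency, so 2NF holds.

2NF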